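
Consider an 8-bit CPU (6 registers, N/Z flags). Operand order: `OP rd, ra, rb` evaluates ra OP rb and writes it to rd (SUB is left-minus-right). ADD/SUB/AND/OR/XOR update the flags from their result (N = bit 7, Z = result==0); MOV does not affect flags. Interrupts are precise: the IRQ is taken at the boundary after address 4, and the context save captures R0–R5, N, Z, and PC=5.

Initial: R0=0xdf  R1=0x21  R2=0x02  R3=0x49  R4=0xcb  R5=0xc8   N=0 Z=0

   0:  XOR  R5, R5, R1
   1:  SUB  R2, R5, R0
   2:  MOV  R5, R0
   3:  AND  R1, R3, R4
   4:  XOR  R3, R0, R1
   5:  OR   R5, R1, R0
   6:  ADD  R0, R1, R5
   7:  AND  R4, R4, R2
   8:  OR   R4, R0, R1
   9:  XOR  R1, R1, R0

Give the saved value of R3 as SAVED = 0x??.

after  0: R0=0xdf R1=0x21 R2=0x02 R3=0x49 R4=0xcb R5=0xe9  N=1 Z=0
after  1: R0=0xdf R1=0x21 R2=0x0a R3=0x49 R4=0xcb R5=0xe9  N=0 Z=0
after  2: R0=0xdf R1=0x21 R2=0x0a R3=0x49 R4=0xcb R5=0xdf  N=0 Z=0
after  3: R0=0xdf R1=0x49 R2=0x0a R3=0x49 R4=0xcb R5=0xdf  N=0 Z=0
after  4: R0=0xdf R1=0x49 R2=0x0a R3=0x96 R4=0xcb R5=0xdf  N=1 Z=0
-- IRQ taken; context saved, return-PC = 5 --

SAVED = 0x96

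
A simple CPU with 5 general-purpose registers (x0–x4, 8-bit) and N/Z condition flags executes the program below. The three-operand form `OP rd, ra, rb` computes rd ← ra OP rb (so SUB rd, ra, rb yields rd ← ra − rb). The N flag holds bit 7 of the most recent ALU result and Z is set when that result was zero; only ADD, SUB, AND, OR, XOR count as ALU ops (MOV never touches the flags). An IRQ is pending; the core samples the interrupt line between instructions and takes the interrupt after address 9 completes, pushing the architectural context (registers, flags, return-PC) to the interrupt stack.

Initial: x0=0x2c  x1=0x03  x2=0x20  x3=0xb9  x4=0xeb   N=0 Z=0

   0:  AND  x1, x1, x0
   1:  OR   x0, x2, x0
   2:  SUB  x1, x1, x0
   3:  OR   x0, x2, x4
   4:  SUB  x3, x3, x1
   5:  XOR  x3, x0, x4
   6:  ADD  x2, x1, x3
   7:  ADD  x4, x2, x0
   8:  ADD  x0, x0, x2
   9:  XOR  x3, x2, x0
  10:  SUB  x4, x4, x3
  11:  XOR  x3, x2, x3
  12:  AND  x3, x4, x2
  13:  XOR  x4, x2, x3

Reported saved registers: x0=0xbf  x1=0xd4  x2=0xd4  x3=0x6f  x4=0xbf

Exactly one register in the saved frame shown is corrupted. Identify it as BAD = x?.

after  0: x0=0x2c x1=0x00 x2=0x20 x3=0xb9 x4=0xeb  N=0 Z=1
after  1: x0=0x2c x1=0x00 x2=0x20 x3=0xb9 x4=0xeb  N=0 Z=0
after  2: x0=0x2c x1=0xd4 x2=0x20 x3=0xb9 x4=0xeb  N=1 Z=0
after  3: x0=0xeb x1=0xd4 x2=0x20 x3=0xb9 x4=0xeb  N=1 Z=0
after  4: x0=0xeb x1=0xd4 x2=0x20 x3=0xe5 x4=0xeb  N=1 Z=0
after  5: x0=0xeb x1=0xd4 x2=0x20 x3=0x00 x4=0xeb  N=0 Z=1
after  6: x0=0xeb x1=0xd4 x2=0xd4 x3=0x00 x4=0xeb  N=1 Z=0
after  7: x0=0xeb x1=0xd4 x2=0xd4 x3=0x00 x4=0xbf  N=1 Z=0
after  8: x0=0xbf x1=0xd4 x2=0xd4 x3=0x00 x4=0xbf  N=1 Z=0
after  9: x0=0xbf x1=0xd4 x2=0xd4 x3=0x6b x4=0xbf  N=0 Z=0
-- IRQ taken; context saved, return-PC = 10 --
mismatch: x3: reported 0x6f vs actual 0x6b

BAD = x3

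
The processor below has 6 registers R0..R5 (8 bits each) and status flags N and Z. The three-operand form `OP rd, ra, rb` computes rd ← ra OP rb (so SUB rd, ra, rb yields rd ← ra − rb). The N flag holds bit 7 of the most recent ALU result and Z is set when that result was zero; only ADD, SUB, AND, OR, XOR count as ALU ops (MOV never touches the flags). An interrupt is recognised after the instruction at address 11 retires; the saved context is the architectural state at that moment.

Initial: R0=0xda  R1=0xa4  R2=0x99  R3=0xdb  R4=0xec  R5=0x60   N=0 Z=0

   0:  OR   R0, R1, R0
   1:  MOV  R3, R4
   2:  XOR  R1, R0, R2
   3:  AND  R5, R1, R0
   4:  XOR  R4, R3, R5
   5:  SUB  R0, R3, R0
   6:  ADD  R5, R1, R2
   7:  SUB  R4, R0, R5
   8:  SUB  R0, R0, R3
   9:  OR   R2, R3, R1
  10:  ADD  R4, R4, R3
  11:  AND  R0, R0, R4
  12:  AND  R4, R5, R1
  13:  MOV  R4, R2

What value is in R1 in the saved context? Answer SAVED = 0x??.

SAVED = 0x67

after  0: R0=0xfe R1=0xa4 R2=0x99 R3=0xdb R4=0xec R5=0x60  N=1 Z=0
after  1: R0=0xfe R1=0xa4 R2=0x99 R3=0xec R4=0xec R5=0x60  N=1 Z=0
after  2: R0=0xfe R1=0x67 R2=0x99 R3=0xec R4=0xec R5=0x60  N=0 Z=0
after  3: R0=0xfe R1=0x67 R2=0x99 R3=0xec R4=0xec R5=0x66  N=0 Z=0
after  4: R0=0xfe R1=0x67 R2=0x99 R3=0xec R4=0x8a R5=0x66  N=1 Z=0
after  5: R0=0xee R1=0x67 R2=0x99 R3=0xec R4=0x8a R5=0x66  N=1 Z=0
after  6: R0=0xee R1=0x67 R2=0x99 R3=0xec R4=0x8a R5=0x00  N=0 Z=1
after  7: R0=0xee R1=0x67 R2=0x99 R3=0xec R4=0xee R5=0x00  N=1 Z=0
after  8: R0=0x02 R1=0x67 R2=0x99 R3=0xec R4=0xee R5=0x00  N=0 Z=0
after  9: R0=0x02 R1=0x67 R2=0xef R3=0xec R4=0xee R5=0x00  N=1 Z=0
after 10: R0=0x02 R1=0x67 R2=0xef R3=0xec R4=0xda R5=0x00  N=1 Z=0
after 11: R0=0x02 R1=0x67 R2=0xef R3=0xec R4=0xda R5=0x00  N=0 Z=0
-- IRQ taken; context saved, return-PC = 12 --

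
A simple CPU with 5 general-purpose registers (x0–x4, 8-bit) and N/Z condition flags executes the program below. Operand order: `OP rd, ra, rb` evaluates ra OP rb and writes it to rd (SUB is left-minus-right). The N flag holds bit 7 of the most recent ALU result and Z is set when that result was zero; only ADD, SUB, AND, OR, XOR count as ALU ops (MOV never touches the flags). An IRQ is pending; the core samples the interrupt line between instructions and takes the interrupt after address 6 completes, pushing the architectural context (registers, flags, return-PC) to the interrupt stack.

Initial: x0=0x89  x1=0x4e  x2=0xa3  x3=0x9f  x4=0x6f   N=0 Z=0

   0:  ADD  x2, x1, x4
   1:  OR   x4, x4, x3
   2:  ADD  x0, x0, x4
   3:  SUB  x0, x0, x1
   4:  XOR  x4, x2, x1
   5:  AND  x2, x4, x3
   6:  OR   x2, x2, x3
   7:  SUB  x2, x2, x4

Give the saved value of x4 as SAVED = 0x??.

after  0: x0=0x89 x1=0x4e x2=0xbd x3=0x9f x4=0x6f  N=1 Z=0
after  1: x0=0x89 x1=0x4e x2=0xbd x3=0x9f x4=0xff  N=1 Z=0
after  2: x0=0x88 x1=0x4e x2=0xbd x3=0x9f x4=0xff  N=1 Z=0
after  3: x0=0x3a x1=0x4e x2=0xbd x3=0x9f x4=0xff  N=0 Z=0
after  4: x0=0x3a x1=0x4e x2=0xbd x3=0x9f x4=0xf3  N=1 Z=0
after  5: x0=0x3a x1=0x4e x2=0x93 x3=0x9f x4=0xf3  N=1 Z=0
after  6: x0=0x3a x1=0x4e x2=0x9f x3=0x9f x4=0xf3  N=1 Z=0
-- IRQ taken; context saved, return-PC = 7 --

SAVED = 0xf3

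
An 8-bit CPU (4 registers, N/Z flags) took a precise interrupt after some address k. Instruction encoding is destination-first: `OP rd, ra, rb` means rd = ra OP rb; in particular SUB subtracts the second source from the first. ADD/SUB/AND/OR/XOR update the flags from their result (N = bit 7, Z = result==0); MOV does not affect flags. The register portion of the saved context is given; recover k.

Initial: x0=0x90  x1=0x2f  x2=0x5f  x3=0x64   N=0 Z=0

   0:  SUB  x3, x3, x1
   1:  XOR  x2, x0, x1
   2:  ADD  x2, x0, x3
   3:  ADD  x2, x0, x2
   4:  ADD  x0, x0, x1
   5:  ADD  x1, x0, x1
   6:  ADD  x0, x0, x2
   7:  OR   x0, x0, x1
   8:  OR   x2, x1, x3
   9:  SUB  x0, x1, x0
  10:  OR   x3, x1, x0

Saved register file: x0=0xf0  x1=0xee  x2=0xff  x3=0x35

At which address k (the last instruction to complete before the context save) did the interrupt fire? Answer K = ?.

K = 9

after  0: x0=0x90 x1=0x2f x2=0x5f x3=0x35  N=0 Z=0
after  1: x0=0x90 x1=0x2f x2=0xbf x3=0x35  N=1 Z=0
after  2: x0=0x90 x1=0x2f x2=0xc5 x3=0x35  N=1 Z=0
after  3: x0=0x90 x1=0x2f x2=0x55 x3=0x35  N=0 Z=0
after  4: x0=0xbf x1=0x2f x2=0x55 x3=0x35  N=1 Z=0
after  5: x0=0xbf x1=0xee x2=0x55 x3=0x35  N=1 Z=0
after  6: x0=0x14 x1=0xee x2=0x55 x3=0x35  N=0 Z=0
after  7: x0=0xfe x1=0xee x2=0x55 x3=0x35  N=1 Z=0
after  8: x0=0xfe x1=0xee x2=0xff x3=0x35  N=1 Z=0
after  9: x0=0xf0 x1=0xee x2=0xff x3=0x35  N=1 Z=0
-- IRQ taken; context saved, return-PC = 10 --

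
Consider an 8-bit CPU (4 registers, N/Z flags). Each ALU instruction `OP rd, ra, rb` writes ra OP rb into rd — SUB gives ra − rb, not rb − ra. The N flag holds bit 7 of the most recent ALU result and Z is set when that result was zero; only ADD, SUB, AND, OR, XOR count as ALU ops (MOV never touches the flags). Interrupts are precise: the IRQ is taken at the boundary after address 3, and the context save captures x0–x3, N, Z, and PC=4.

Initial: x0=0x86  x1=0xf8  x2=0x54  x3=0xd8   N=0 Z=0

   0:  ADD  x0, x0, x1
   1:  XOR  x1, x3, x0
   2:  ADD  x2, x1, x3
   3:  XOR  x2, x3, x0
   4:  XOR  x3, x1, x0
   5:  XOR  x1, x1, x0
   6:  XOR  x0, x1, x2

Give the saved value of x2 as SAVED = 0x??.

SAVED = 0xa6

after  0: x0=0x7e x1=0xf8 x2=0x54 x3=0xd8  N=0 Z=0
after  1: x0=0x7e x1=0xa6 x2=0x54 x3=0xd8  N=1 Z=0
after  2: x0=0x7e x1=0xa6 x2=0x7e x3=0xd8  N=0 Z=0
after  3: x0=0x7e x1=0xa6 x2=0xa6 x3=0xd8  N=1 Z=0
-- IRQ taken; context saved, return-PC = 4 --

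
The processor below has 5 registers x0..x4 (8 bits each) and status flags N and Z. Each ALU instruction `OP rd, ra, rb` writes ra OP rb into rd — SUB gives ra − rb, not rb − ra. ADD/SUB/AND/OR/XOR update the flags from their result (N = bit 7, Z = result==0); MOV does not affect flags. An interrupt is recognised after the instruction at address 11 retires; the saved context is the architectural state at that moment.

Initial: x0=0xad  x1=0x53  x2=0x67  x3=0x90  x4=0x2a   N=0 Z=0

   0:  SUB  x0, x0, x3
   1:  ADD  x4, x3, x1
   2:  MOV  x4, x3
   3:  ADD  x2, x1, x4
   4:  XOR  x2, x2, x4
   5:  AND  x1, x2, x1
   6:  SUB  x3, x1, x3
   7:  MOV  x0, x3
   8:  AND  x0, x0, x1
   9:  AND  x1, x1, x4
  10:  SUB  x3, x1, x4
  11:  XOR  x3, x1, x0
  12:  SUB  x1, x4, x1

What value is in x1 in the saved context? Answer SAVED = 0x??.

after  0: x0=0x1d x1=0x53 x2=0x67 x3=0x90 x4=0x2a  N=0 Z=0
after  1: x0=0x1d x1=0x53 x2=0x67 x3=0x90 x4=0xe3  N=1 Z=0
after  2: x0=0x1d x1=0x53 x2=0x67 x3=0x90 x4=0x90  N=1 Z=0
after  3: x0=0x1d x1=0x53 x2=0xe3 x3=0x90 x4=0x90  N=1 Z=0
after  4: x0=0x1d x1=0x53 x2=0x73 x3=0x90 x4=0x90  N=0 Z=0
after  5: x0=0x1d x1=0x53 x2=0x73 x3=0x90 x4=0x90  N=0 Z=0
after  6: x0=0x1d x1=0x53 x2=0x73 x3=0xc3 x4=0x90  N=1 Z=0
after  7: x0=0xc3 x1=0x53 x2=0x73 x3=0xc3 x4=0x90  N=1 Z=0
after  8: x0=0x43 x1=0x53 x2=0x73 x3=0xc3 x4=0x90  N=0 Z=0
after  9: x0=0x43 x1=0x10 x2=0x73 x3=0xc3 x4=0x90  N=0 Z=0
after 10: x0=0x43 x1=0x10 x2=0x73 x3=0x80 x4=0x90  N=1 Z=0
after 11: x0=0x43 x1=0x10 x2=0x73 x3=0x53 x4=0x90  N=0 Z=0
-- IRQ taken; context saved, return-PC = 12 --

SAVED = 0x10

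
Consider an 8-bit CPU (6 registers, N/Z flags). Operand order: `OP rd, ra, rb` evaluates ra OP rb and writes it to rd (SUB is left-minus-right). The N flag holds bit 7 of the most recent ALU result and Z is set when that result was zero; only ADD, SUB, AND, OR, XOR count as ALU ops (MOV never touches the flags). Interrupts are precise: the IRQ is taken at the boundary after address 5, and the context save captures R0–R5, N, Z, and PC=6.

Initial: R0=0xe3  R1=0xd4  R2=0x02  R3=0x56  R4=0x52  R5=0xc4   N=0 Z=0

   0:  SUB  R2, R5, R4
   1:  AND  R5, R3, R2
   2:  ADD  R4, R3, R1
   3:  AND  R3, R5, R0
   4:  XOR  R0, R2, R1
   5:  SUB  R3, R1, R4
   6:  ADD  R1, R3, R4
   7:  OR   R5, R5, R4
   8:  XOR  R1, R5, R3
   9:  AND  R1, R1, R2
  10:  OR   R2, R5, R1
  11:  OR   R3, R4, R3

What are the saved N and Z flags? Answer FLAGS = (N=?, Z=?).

FLAGS = (N=1, Z=0)

after  0: R0=0xe3 R1=0xd4 R2=0x72 R3=0x56 R4=0x52 R5=0xc4  N=0 Z=0
after  1: R0=0xe3 R1=0xd4 R2=0x72 R3=0x56 R4=0x52 R5=0x52  N=0 Z=0
after  2: R0=0xe3 R1=0xd4 R2=0x72 R3=0x56 R4=0x2a R5=0x52  N=0 Z=0
after  3: R0=0xe3 R1=0xd4 R2=0x72 R3=0x42 R4=0x2a R5=0x52  N=0 Z=0
after  4: R0=0xa6 R1=0xd4 R2=0x72 R3=0x42 R4=0x2a R5=0x52  N=1 Z=0
after  5: R0=0xa6 R1=0xd4 R2=0x72 R3=0xaa R4=0x2a R5=0x52  N=1 Z=0
-- IRQ taken; context saved, return-PC = 6 --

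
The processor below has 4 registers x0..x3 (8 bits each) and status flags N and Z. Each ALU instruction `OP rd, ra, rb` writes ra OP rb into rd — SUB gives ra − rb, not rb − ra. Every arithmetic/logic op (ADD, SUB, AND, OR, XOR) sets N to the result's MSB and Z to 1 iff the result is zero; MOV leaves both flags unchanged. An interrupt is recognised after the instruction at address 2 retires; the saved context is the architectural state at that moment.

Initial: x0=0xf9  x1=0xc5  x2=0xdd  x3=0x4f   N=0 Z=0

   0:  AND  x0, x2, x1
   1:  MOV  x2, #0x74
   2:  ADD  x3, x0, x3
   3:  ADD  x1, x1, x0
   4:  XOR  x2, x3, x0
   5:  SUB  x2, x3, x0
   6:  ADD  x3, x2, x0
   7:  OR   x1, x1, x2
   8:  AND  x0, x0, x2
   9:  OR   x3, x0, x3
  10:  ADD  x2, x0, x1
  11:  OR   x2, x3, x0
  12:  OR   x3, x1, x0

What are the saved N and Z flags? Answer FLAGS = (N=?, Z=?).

after  0: x0=0xc5 x1=0xc5 x2=0xdd x3=0x4f  N=1 Z=0
after  1: x0=0xc5 x1=0xc5 x2=0x74 x3=0x4f  N=1 Z=0
after  2: x0=0xc5 x1=0xc5 x2=0x74 x3=0x14  N=0 Z=0
-- IRQ taken; context saved, return-PC = 3 --

FLAGS = (N=0, Z=0)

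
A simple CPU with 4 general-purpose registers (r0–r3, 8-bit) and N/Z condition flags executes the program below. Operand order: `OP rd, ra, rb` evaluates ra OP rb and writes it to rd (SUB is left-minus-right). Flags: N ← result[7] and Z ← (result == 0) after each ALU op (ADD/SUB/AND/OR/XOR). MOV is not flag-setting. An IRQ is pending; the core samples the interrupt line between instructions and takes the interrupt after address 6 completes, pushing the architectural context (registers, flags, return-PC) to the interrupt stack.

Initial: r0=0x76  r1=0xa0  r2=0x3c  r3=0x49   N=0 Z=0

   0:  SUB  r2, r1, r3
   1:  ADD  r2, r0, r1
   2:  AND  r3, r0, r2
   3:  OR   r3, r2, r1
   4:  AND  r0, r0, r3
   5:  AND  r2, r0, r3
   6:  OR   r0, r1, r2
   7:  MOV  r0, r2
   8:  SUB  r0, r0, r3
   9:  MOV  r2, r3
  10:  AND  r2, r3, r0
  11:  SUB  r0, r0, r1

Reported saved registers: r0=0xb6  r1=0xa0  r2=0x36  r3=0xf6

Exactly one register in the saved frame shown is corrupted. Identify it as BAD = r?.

BAD = r3

after  0: r0=0x76 r1=0xa0 r2=0x57 r3=0x49  N=0 Z=0
after  1: r0=0x76 r1=0xa0 r2=0x16 r3=0x49  N=0 Z=0
after  2: r0=0x76 r1=0xa0 r2=0x16 r3=0x16  N=0 Z=0
after  3: r0=0x76 r1=0xa0 r2=0x16 r3=0xb6  N=1 Z=0
after  4: r0=0x36 r1=0xa0 r2=0x16 r3=0xb6  N=0 Z=0
after  5: r0=0x36 r1=0xa0 r2=0x36 r3=0xb6  N=0 Z=0
after  6: r0=0xb6 r1=0xa0 r2=0x36 r3=0xb6  N=1 Z=0
-- IRQ taken; context saved, return-PC = 7 --
mismatch: r3: reported 0xf6 vs actual 0xb6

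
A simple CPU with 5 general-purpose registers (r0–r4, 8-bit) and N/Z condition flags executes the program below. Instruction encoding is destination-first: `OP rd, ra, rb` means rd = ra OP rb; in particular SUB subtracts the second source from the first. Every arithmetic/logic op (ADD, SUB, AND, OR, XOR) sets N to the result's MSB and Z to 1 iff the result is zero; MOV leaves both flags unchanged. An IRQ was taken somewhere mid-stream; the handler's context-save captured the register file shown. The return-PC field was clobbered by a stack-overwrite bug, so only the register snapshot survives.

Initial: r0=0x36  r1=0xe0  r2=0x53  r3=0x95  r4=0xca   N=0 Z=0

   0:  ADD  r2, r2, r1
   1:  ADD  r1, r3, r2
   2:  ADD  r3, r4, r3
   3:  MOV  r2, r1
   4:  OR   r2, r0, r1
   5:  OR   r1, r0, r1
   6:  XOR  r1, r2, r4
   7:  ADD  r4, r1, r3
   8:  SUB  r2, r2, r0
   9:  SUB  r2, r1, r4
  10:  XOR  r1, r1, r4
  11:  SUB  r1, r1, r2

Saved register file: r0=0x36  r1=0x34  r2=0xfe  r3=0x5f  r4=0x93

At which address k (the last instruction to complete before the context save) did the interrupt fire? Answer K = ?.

after  0: r0=0x36 r1=0xe0 r2=0x33 r3=0x95 r4=0xca  N=0 Z=0
after  1: r0=0x36 r1=0xc8 r2=0x33 r3=0x95 r4=0xca  N=1 Z=0
after  2: r0=0x36 r1=0xc8 r2=0x33 r3=0x5f r4=0xca  N=0 Z=0
after  3: r0=0x36 r1=0xc8 r2=0xc8 r3=0x5f r4=0xca  N=0 Z=0
after  4: r0=0x36 r1=0xc8 r2=0xfe r3=0x5f r4=0xca  N=1 Z=0
after  5: r0=0x36 r1=0xfe r2=0xfe r3=0x5f r4=0xca  N=1 Z=0
after  6: r0=0x36 r1=0x34 r2=0xfe r3=0x5f r4=0xca  N=0 Z=0
after  7: r0=0x36 r1=0x34 r2=0xfe r3=0x5f r4=0x93  N=1 Z=0
-- IRQ taken; context saved, return-PC = 8 --

K = 7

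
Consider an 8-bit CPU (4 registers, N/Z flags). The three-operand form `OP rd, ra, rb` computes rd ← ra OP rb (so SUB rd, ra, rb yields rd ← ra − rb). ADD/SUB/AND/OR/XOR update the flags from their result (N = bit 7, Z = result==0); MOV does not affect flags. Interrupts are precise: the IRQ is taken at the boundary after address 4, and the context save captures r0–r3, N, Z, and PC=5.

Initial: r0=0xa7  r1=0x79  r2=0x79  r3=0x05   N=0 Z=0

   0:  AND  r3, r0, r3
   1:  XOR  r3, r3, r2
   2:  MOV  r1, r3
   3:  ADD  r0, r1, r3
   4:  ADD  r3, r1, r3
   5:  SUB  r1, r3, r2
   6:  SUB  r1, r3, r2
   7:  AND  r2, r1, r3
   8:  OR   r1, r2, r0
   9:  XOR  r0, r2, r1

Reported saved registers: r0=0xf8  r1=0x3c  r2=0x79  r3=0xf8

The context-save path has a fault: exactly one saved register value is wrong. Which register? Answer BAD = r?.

after  0: r0=0xa7 r1=0x79 r2=0x79 r3=0x05  N=0 Z=0
after  1: r0=0xa7 r1=0x79 r2=0x79 r3=0x7c  N=0 Z=0
after  2: r0=0xa7 r1=0x7c r2=0x79 r3=0x7c  N=0 Z=0
after  3: r0=0xf8 r1=0x7c r2=0x79 r3=0x7c  N=1 Z=0
after  4: r0=0xf8 r1=0x7c r2=0x79 r3=0xf8  N=1 Z=0
-- IRQ taken; context saved, return-PC = 5 --
mismatch: r1: reported 0x3c vs actual 0x7c

BAD = r1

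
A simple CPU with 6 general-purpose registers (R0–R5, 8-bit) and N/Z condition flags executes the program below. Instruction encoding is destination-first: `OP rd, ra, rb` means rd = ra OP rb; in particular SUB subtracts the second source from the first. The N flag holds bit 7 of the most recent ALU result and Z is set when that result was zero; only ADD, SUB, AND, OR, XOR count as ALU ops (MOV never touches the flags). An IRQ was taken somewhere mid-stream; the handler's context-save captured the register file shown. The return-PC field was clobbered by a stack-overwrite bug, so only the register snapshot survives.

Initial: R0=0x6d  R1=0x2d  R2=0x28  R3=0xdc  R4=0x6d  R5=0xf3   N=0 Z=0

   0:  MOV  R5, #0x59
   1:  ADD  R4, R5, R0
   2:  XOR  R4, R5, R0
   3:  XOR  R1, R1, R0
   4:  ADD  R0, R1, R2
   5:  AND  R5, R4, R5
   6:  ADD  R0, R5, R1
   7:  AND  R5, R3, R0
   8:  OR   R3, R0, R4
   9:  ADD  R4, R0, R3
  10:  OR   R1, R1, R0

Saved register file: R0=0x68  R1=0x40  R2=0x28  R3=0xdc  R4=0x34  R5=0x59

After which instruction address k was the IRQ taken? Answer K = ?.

after  0: R0=0x6d R1=0x2d R2=0x28 R3=0xdc R4=0x6d R5=0x59  N=0 Z=0
after  1: R0=0x6d R1=0x2d R2=0x28 R3=0xdc R4=0xc6 R5=0x59  N=1 Z=0
after  2: R0=0x6d R1=0x2d R2=0x28 R3=0xdc R4=0x34 R5=0x59  N=0 Z=0
after  3: R0=0x6d R1=0x40 R2=0x28 R3=0xdc R4=0x34 R5=0x59  N=0 Z=0
after  4: R0=0x68 R1=0x40 R2=0x28 R3=0xdc R4=0x34 R5=0x59  N=0 Z=0
-- IRQ taken; context saved, return-PC = 5 --

K = 4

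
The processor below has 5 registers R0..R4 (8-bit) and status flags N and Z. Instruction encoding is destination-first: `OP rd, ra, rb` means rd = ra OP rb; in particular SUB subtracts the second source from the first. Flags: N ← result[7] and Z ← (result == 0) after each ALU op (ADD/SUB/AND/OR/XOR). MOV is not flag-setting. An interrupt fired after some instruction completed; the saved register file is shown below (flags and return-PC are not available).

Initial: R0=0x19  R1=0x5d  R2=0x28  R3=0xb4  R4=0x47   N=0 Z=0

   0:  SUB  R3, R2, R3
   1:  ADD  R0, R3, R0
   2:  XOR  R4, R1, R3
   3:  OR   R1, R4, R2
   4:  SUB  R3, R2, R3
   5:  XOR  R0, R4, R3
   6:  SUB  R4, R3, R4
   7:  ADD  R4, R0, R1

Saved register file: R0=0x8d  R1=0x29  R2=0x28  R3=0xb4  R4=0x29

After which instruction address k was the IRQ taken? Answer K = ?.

after  0: R0=0x19 R1=0x5d R2=0x28 R3=0x74 R4=0x47  N=0 Z=0
after  1: R0=0x8d R1=0x5d R2=0x28 R3=0x74 R4=0x47  N=1 Z=0
after  2: R0=0x8d R1=0x5d R2=0x28 R3=0x74 R4=0x29  N=0 Z=0
after  3: R0=0x8d R1=0x29 R2=0x28 R3=0x74 R4=0x29  N=0 Z=0
after  4: R0=0x8d R1=0x29 R2=0x28 R3=0xb4 R4=0x29  N=1 Z=0
-- IRQ taken; context saved, return-PC = 5 --

K = 4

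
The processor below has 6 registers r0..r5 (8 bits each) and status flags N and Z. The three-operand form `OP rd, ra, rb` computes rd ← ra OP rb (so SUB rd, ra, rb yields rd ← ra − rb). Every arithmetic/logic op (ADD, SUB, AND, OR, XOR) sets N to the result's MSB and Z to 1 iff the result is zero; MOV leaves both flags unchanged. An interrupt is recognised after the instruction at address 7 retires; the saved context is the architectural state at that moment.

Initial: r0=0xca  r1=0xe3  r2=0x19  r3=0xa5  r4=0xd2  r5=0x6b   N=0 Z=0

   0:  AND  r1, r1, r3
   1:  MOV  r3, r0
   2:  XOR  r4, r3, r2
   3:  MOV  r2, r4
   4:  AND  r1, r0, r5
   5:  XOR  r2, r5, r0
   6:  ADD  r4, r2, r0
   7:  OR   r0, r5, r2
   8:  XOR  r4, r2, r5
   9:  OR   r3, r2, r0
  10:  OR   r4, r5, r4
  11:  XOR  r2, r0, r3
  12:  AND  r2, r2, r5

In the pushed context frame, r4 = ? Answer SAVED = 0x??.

after  0: r0=0xca r1=0xa1 r2=0x19 r3=0xa5 r4=0xd2 r5=0x6b  N=1 Z=0
after  1: r0=0xca r1=0xa1 r2=0x19 r3=0xca r4=0xd2 r5=0x6b  N=1 Z=0
after  2: r0=0xca r1=0xa1 r2=0x19 r3=0xca r4=0xd3 r5=0x6b  N=1 Z=0
after  3: r0=0xca r1=0xa1 r2=0xd3 r3=0xca r4=0xd3 r5=0x6b  N=1 Z=0
after  4: r0=0xca r1=0x4a r2=0xd3 r3=0xca r4=0xd3 r5=0x6b  N=0 Z=0
after  5: r0=0xca r1=0x4a r2=0xa1 r3=0xca r4=0xd3 r5=0x6b  N=1 Z=0
after  6: r0=0xca r1=0x4a r2=0xa1 r3=0xca r4=0x6b r5=0x6b  N=0 Z=0
after  7: r0=0xeb r1=0x4a r2=0xa1 r3=0xca r4=0x6b r5=0x6b  N=1 Z=0
-- IRQ taken; context saved, return-PC = 8 --

SAVED = 0x6b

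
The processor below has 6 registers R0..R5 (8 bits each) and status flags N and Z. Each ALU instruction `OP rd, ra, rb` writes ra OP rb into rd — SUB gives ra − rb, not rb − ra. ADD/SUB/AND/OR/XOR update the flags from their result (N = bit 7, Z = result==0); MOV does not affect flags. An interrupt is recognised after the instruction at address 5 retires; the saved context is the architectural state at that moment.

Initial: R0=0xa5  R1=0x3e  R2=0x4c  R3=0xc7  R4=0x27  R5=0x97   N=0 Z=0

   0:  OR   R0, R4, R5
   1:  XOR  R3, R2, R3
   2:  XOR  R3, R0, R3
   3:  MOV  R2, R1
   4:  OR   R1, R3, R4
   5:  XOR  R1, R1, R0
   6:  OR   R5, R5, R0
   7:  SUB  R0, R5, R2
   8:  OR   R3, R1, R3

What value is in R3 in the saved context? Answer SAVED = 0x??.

SAVED = 0x3c

after  0: R0=0xb7 R1=0x3e R2=0x4c R3=0xc7 R4=0x27 R5=0x97  N=1 Z=0
after  1: R0=0xb7 R1=0x3e R2=0x4c R3=0x8b R4=0x27 R5=0x97  N=1 Z=0
after  2: R0=0xb7 R1=0x3e R2=0x4c R3=0x3c R4=0x27 R5=0x97  N=0 Z=0
after  3: R0=0xb7 R1=0x3e R2=0x3e R3=0x3c R4=0x27 R5=0x97  N=0 Z=0
after  4: R0=0xb7 R1=0x3f R2=0x3e R3=0x3c R4=0x27 R5=0x97  N=0 Z=0
after  5: R0=0xb7 R1=0x88 R2=0x3e R3=0x3c R4=0x27 R5=0x97  N=1 Z=0
-- IRQ taken; context saved, return-PC = 6 --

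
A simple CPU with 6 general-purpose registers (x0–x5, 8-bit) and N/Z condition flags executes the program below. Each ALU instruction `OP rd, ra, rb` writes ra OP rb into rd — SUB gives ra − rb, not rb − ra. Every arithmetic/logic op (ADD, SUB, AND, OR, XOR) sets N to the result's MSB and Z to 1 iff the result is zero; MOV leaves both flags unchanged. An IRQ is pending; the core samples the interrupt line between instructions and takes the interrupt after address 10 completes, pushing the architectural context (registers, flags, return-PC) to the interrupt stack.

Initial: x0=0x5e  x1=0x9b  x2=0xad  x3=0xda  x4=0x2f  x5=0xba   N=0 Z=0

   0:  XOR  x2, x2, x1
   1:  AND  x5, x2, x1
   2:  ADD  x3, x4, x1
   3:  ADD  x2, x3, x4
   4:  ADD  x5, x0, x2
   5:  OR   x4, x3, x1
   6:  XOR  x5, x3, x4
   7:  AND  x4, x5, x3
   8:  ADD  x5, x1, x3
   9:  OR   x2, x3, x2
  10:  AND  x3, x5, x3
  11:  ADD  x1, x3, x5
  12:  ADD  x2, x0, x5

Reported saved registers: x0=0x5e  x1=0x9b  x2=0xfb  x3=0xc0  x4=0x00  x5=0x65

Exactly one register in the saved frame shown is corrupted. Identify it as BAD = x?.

BAD = x3

after  0: x0=0x5e x1=0x9b x2=0x36 x3=0xda x4=0x2f x5=0xba  N=0 Z=0
after  1: x0=0x5e x1=0x9b x2=0x36 x3=0xda x4=0x2f x5=0x12  N=0 Z=0
after  2: x0=0x5e x1=0x9b x2=0x36 x3=0xca x4=0x2f x5=0x12  N=1 Z=0
after  3: x0=0x5e x1=0x9b x2=0xf9 x3=0xca x4=0x2f x5=0x12  N=1 Z=0
after  4: x0=0x5e x1=0x9b x2=0xf9 x3=0xca x4=0x2f x5=0x57  N=0 Z=0
after  5: x0=0x5e x1=0x9b x2=0xf9 x3=0xca x4=0xdb x5=0x57  N=1 Z=0
after  6: x0=0x5e x1=0x9b x2=0xf9 x3=0xca x4=0xdb x5=0x11  N=0 Z=0
after  7: x0=0x5e x1=0x9b x2=0xf9 x3=0xca x4=0x00 x5=0x11  N=0 Z=1
after  8: x0=0x5e x1=0x9b x2=0xf9 x3=0xca x4=0x00 x5=0x65  N=0 Z=0
after  9: x0=0x5e x1=0x9b x2=0xfb x3=0xca x4=0x00 x5=0x65  N=1 Z=0
after 10: x0=0x5e x1=0x9b x2=0xfb x3=0x40 x4=0x00 x5=0x65  N=0 Z=0
-- IRQ taken; context saved, return-PC = 11 --
mismatch: x3: reported 0xc0 vs actual 0x40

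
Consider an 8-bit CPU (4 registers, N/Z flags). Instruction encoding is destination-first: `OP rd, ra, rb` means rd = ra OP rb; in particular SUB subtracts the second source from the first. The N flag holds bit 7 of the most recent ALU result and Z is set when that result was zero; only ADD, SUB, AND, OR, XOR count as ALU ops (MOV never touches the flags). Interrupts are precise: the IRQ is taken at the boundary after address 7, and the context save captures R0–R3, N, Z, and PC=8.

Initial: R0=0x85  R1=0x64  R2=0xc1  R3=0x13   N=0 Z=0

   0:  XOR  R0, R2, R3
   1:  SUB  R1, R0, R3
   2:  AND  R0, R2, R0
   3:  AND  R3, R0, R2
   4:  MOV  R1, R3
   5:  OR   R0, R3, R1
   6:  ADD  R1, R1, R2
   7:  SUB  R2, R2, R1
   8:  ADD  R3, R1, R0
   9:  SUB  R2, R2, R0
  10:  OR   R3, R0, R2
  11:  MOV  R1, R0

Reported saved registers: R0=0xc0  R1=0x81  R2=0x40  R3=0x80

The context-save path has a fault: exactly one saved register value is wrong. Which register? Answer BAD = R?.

BAD = R3

after  0: R0=0xd2 R1=0x64 R2=0xc1 R3=0x13  N=1 Z=0
after  1: R0=0xd2 R1=0xbf R2=0xc1 R3=0x13  N=1 Z=0
after  2: R0=0xc0 R1=0xbf R2=0xc1 R3=0x13  N=1 Z=0
after  3: R0=0xc0 R1=0xbf R2=0xc1 R3=0xc0  N=1 Z=0
after  4: R0=0xc0 R1=0xc0 R2=0xc1 R3=0xc0  N=1 Z=0
after  5: R0=0xc0 R1=0xc0 R2=0xc1 R3=0xc0  N=1 Z=0
after  6: R0=0xc0 R1=0x81 R2=0xc1 R3=0xc0  N=1 Z=0
after  7: R0=0xc0 R1=0x81 R2=0x40 R3=0xc0  N=0 Z=0
-- IRQ taken; context saved, return-PC = 8 --
mismatch: R3: reported 0x80 vs actual 0xc0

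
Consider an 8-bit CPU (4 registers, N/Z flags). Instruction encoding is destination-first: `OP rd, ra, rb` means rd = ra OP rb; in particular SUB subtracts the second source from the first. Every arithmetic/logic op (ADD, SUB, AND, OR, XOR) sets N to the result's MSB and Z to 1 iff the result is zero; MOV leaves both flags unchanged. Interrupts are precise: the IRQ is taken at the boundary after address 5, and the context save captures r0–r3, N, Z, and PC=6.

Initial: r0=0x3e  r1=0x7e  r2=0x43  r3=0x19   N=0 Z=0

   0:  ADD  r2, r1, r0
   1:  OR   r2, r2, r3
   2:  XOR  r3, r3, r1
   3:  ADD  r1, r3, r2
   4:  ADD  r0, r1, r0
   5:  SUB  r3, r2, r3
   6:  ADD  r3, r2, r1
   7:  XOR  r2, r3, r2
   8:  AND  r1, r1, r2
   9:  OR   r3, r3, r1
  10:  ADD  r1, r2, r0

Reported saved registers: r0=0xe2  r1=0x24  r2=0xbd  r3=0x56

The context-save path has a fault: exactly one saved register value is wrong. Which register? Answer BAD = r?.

after  0: r0=0x3e r1=0x7e r2=0xbc r3=0x19  N=1 Z=0
after  1: r0=0x3e r1=0x7e r2=0xbd r3=0x19  N=1 Z=0
after  2: r0=0x3e r1=0x7e r2=0xbd r3=0x67  N=0 Z=0
after  3: r0=0x3e r1=0x24 r2=0xbd r3=0x67  N=0 Z=0
after  4: r0=0x62 r1=0x24 r2=0xbd r3=0x67  N=0 Z=0
after  5: r0=0x62 r1=0x24 r2=0xbd r3=0x56  N=0 Z=0
-- IRQ taken; context saved, return-PC = 6 --
mismatch: r0: reported 0xe2 vs actual 0x62

BAD = r0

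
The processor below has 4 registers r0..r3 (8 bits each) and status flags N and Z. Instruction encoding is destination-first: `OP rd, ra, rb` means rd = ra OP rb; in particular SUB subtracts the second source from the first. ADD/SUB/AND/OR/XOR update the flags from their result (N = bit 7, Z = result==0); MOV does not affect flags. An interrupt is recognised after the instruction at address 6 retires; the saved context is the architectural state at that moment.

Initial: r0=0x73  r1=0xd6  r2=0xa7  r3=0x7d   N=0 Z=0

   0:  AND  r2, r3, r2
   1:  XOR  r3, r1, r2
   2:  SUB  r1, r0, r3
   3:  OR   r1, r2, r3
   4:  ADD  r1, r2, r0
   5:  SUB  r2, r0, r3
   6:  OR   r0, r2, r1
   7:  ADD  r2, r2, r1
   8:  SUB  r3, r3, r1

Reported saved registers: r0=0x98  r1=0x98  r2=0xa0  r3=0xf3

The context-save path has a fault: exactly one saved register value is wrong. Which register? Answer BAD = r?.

BAD = r2

after  0: r0=0x73 r1=0xd6 r2=0x25 r3=0x7d  N=0 Z=0
after  1: r0=0x73 r1=0xd6 r2=0x25 r3=0xf3  N=1 Z=0
after  2: r0=0x73 r1=0x80 r2=0x25 r3=0xf3  N=1 Z=0
after  3: r0=0x73 r1=0xf7 r2=0x25 r3=0xf3  N=1 Z=0
after  4: r0=0x73 r1=0x98 r2=0x25 r3=0xf3  N=1 Z=0
after  5: r0=0x73 r1=0x98 r2=0x80 r3=0xf3  N=1 Z=0
after  6: r0=0x98 r1=0x98 r2=0x80 r3=0xf3  N=1 Z=0
-- IRQ taken; context saved, return-PC = 7 --
mismatch: r2: reported 0xa0 vs actual 0x80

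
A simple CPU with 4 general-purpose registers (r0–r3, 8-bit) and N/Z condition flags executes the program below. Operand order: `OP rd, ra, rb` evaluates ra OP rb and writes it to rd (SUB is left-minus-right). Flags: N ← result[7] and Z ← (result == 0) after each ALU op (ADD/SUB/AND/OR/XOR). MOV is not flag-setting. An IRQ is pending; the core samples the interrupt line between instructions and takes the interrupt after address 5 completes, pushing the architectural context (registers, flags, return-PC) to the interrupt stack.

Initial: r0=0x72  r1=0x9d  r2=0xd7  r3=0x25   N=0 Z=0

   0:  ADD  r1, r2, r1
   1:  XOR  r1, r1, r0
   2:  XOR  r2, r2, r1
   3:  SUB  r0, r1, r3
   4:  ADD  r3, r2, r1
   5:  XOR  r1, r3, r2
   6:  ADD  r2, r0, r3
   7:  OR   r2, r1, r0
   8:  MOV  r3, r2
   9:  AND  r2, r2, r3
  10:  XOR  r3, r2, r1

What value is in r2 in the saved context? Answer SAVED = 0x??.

after  0: r0=0x72 r1=0x74 r2=0xd7 r3=0x25  N=0 Z=0
after  1: r0=0x72 r1=0x06 r2=0xd7 r3=0x25  N=0 Z=0
after  2: r0=0x72 r1=0x06 r2=0xd1 r3=0x25  N=1 Z=0
after  3: r0=0xe1 r1=0x06 r2=0xd1 r3=0x25  N=1 Z=0
after  4: r0=0xe1 r1=0x06 r2=0xd1 r3=0xd7  N=1 Z=0
after  5: r0=0xe1 r1=0x06 r2=0xd1 r3=0xd7  N=0 Z=0
-- IRQ taken; context saved, return-PC = 6 --

SAVED = 0xd1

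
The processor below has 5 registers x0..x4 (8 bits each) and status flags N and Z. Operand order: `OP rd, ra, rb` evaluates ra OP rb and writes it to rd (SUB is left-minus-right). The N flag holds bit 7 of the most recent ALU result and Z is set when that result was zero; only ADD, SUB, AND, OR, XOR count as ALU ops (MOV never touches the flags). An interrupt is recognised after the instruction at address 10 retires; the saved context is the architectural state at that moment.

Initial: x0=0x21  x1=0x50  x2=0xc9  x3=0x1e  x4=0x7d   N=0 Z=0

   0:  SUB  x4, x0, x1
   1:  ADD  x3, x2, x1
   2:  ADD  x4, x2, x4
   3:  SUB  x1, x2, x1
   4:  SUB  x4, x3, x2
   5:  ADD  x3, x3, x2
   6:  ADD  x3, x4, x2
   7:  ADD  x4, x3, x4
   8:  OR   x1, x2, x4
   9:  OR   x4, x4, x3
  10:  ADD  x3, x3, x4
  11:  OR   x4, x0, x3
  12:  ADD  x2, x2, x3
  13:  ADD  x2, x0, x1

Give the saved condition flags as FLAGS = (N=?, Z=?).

after  0: x0=0x21 x1=0x50 x2=0xc9 x3=0x1e x4=0xd1  N=1 Z=0
after  1: x0=0x21 x1=0x50 x2=0xc9 x3=0x19 x4=0xd1  N=0 Z=0
after  2: x0=0x21 x1=0x50 x2=0xc9 x3=0x19 x4=0x9a  N=1 Z=0
after  3: x0=0x21 x1=0x79 x2=0xc9 x3=0x19 x4=0x9a  N=0 Z=0
after  4: x0=0x21 x1=0x79 x2=0xc9 x3=0x19 x4=0x50  N=0 Z=0
after  5: x0=0x21 x1=0x79 x2=0xc9 x3=0xe2 x4=0x50  N=1 Z=0
after  6: x0=0x21 x1=0x79 x2=0xc9 x3=0x19 x4=0x50  N=0 Z=0
after  7: x0=0x21 x1=0x79 x2=0xc9 x3=0x19 x4=0x69  N=0 Z=0
after  8: x0=0x21 x1=0xe9 x2=0xc9 x3=0x19 x4=0x69  N=1 Z=0
after  9: x0=0x21 x1=0xe9 x2=0xc9 x3=0x19 x4=0x79  N=0 Z=0
after 10: x0=0x21 x1=0xe9 x2=0xc9 x3=0x92 x4=0x79  N=1 Z=0
-- IRQ taken; context saved, return-PC = 11 --

FLAGS = (N=1, Z=0)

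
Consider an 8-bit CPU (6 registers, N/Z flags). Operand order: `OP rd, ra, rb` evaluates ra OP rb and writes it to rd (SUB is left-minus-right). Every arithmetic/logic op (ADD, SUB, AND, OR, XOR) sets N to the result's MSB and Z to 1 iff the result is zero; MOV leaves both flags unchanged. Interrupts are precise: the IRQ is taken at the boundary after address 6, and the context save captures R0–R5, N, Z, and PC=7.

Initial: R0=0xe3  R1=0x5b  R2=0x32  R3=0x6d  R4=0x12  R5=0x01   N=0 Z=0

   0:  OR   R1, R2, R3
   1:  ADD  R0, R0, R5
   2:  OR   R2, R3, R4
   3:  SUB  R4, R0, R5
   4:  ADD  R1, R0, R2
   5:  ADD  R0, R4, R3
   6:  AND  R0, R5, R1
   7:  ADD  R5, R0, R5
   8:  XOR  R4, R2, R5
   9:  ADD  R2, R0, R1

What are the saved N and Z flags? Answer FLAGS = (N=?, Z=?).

FLAGS = (N=0, Z=0)

after  0: R0=0xe3 R1=0x7f R2=0x32 R3=0x6d R4=0x12 R5=0x01  N=0 Z=0
after  1: R0=0xe4 R1=0x7f R2=0x32 R3=0x6d R4=0x12 R5=0x01  N=1 Z=0
after  2: R0=0xe4 R1=0x7f R2=0x7f R3=0x6d R4=0x12 R5=0x01  N=0 Z=0
after  3: R0=0xe4 R1=0x7f R2=0x7f R3=0x6d R4=0xe3 R5=0x01  N=1 Z=0
after  4: R0=0xe4 R1=0x63 R2=0x7f R3=0x6d R4=0xe3 R5=0x01  N=0 Z=0
after  5: R0=0x50 R1=0x63 R2=0x7f R3=0x6d R4=0xe3 R5=0x01  N=0 Z=0
after  6: R0=0x01 R1=0x63 R2=0x7f R3=0x6d R4=0xe3 R5=0x01  N=0 Z=0
-- IRQ taken; context saved, return-PC = 7 --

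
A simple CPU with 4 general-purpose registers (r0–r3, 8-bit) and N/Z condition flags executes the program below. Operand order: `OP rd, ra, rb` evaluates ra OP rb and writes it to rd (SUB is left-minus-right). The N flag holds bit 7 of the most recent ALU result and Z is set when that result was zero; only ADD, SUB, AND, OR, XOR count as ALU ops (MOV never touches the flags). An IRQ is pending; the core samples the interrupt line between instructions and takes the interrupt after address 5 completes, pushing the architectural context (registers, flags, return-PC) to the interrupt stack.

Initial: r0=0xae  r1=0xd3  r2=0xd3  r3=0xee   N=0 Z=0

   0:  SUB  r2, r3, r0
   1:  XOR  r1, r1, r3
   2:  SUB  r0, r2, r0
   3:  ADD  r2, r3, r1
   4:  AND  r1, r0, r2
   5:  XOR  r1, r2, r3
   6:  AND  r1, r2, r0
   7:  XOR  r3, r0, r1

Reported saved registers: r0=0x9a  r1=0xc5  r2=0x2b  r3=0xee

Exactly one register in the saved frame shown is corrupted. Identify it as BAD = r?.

BAD = r0

after  0: r0=0xae r1=0xd3 r2=0x40 r3=0xee  N=0 Z=0
after  1: r0=0xae r1=0x3d r2=0x40 r3=0xee  N=0 Z=0
after  2: r0=0x92 r1=0x3d r2=0x40 r3=0xee  N=1 Z=0
after  3: r0=0x92 r1=0x3d r2=0x2b r3=0xee  N=0 Z=0
after  4: r0=0x92 r1=0x02 r2=0x2b r3=0xee  N=0 Z=0
after  5: r0=0x92 r1=0xc5 r2=0x2b r3=0xee  N=1 Z=0
-- IRQ taken; context saved, return-PC = 6 --
mismatch: r0: reported 0x9a vs actual 0x92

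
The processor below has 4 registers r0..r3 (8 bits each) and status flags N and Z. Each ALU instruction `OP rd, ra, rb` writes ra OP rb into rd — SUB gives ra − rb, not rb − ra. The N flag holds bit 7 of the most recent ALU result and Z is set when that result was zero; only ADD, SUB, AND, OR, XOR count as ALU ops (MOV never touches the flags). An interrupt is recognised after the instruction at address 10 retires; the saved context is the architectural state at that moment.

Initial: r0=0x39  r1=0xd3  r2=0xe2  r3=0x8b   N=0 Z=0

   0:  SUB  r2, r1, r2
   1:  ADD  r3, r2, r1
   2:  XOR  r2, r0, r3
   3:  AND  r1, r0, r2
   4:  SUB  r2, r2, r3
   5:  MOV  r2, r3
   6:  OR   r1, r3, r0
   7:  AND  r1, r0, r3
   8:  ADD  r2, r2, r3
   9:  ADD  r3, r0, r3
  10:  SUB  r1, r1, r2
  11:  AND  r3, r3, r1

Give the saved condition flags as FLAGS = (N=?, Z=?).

FLAGS = (N=0, Z=0)

after  0: r0=0x39 r1=0xd3 r2=0xf1 r3=0x8b  N=1 Z=0
after  1: r0=0x39 r1=0xd3 r2=0xf1 r3=0xc4  N=1 Z=0
after  2: r0=0x39 r1=0xd3 r2=0xfd r3=0xc4  N=1 Z=0
after  3: r0=0x39 r1=0x39 r2=0xfd r3=0xc4  N=0 Z=0
after  4: r0=0x39 r1=0x39 r2=0x39 r3=0xc4  N=0 Z=0
after  5: r0=0x39 r1=0x39 r2=0xc4 r3=0xc4  N=0 Z=0
after  6: r0=0x39 r1=0xfd r2=0xc4 r3=0xc4  N=1 Z=0
after  7: r0=0x39 r1=0x00 r2=0xc4 r3=0xc4  N=0 Z=1
after  8: r0=0x39 r1=0x00 r2=0x88 r3=0xc4  N=1 Z=0
after  9: r0=0x39 r1=0x00 r2=0x88 r3=0xfd  N=1 Z=0
after 10: r0=0x39 r1=0x78 r2=0x88 r3=0xfd  N=0 Z=0
-- IRQ taken; context saved, return-PC = 11 --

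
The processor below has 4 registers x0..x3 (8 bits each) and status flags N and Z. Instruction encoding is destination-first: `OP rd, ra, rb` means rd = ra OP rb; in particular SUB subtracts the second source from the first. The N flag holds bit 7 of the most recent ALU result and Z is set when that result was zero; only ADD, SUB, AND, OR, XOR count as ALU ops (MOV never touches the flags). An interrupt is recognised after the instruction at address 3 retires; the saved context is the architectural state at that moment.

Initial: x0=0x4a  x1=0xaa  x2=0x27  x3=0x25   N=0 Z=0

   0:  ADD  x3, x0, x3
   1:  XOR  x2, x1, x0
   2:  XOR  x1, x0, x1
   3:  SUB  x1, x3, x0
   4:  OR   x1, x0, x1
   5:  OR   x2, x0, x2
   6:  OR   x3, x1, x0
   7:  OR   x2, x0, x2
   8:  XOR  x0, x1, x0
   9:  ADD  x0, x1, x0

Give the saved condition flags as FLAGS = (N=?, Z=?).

FLAGS = (N=0, Z=0)

after  0: x0=0x4a x1=0xaa x2=0x27 x3=0x6f  N=0 Z=0
after  1: x0=0x4a x1=0xaa x2=0xe0 x3=0x6f  N=1 Z=0
after  2: x0=0x4a x1=0xe0 x2=0xe0 x3=0x6f  N=1 Z=0
after  3: x0=0x4a x1=0x25 x2=0xe0 x3=0x6f  N=0 Z=0
-- IRQ taken; context saved, return-PC = 4 --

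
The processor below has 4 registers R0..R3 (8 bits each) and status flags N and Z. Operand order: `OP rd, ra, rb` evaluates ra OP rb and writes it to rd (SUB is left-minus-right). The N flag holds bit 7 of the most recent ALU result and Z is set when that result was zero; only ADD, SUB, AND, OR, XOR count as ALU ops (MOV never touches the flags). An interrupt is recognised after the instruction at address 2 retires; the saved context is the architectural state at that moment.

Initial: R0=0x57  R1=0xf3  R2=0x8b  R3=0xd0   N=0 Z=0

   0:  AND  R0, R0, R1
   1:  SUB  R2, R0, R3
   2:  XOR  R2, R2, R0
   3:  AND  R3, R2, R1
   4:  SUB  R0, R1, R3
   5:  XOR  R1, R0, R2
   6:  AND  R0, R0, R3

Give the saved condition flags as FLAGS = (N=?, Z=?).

FLAGS = (N=1, Z=0)

after  0: R0=0x53 R1=0xf3 R2=0x8b R3=0xd0  N=0 Z=0
after  1: R0=0x53 R1=0xf3 R2=0x83 R3=0xd0  N=1 Z=0
after  2: R0=0x53 R1=0xf3 R2=0xd0 R3=0xd0  N=1 Z=0
-- IRQ taken; context saved, return-PC = 3 --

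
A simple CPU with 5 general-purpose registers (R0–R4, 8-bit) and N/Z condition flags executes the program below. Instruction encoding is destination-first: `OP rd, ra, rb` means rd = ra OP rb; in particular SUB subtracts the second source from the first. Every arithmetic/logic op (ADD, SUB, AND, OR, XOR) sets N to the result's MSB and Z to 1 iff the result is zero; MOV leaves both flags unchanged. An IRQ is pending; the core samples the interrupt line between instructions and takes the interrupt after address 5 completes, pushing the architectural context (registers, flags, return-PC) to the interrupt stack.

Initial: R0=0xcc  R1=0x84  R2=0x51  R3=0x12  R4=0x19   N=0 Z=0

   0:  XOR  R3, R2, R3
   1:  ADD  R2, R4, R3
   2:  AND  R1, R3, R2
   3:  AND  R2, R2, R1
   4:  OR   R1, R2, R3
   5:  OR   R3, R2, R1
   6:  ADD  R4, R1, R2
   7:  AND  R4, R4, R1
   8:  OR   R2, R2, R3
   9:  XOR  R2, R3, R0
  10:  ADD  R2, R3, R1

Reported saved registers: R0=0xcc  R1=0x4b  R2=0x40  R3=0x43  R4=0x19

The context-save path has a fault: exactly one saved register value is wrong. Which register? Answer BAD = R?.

after  0: R0=0xcc R1=0x84 R2=0x51 R3=0x43 R4=0x19  N=0 Z=0
after  1: R0=0xcc R1=0x84 R2=0x5c R3=0x43 R4=0x19  N=0 Z=0
after  2: R0=0xcc R1=0x40 R2=0x5c R3=0x43 R4=0x19  N=0 Z=0
after  3: R0=0xcc R1=0x40 R2=0x40 R3=0x43 R4=0x19  N=0 Z=0
after  4: R0=0xcc R1=0x43 R2=0x40 R3=0x43 R4=0x19  N=0 Z=0
after  5: R0=0xcc R1=0x43 R2=0x40 R3=0x43 R4=0x19  N=0 Z=0
-- IRQ taken; context saved, return-PC = 6 --
mismatch: R1: reported 0x4b vs actual 0x43

BAD = R1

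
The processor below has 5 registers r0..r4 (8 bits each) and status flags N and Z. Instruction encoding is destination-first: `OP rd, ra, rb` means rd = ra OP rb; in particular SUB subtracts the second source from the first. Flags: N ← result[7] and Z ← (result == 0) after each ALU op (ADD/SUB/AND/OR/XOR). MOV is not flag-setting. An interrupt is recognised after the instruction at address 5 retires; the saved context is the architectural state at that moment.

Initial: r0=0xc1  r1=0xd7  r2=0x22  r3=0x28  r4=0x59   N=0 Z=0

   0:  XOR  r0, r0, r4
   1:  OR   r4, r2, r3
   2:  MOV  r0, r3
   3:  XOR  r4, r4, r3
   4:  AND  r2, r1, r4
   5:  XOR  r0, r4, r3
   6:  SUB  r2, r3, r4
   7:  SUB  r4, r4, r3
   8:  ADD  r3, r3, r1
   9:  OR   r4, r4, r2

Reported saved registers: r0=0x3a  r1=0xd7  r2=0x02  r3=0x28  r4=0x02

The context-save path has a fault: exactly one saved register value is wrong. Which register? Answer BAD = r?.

after  0: r0=0x98 r1=0xd7 r2=0x22 r3=0x28 r4=0x59  N=1 Z=0
after  1: r0=0x98 r1=0xd7 r2=0x22 r3=0x28 r4=0x2a  N=0 Z=0
after  2: r0=0x28 r1=0xd7 r2=0x22 r3=0x28 r4=0x2a  N=0 Z=0
after  3: r0=0x28 r1=0xd7 r2=0x22 r3=0x28 r4=0x02  N=0 Z=0
after  4: r0=0x28 r1=0xd7 r2=0x02 r3=0x28 r4=0x02  N=0 Z=0
after  5: r0=0x2a r1=0xd7 r2=0x02 r3=0x28 r4=0x02  N=0 Z=0
-- IRQ taken; context saved, return-PC = 6 --
mismatch: r0: reported 0x3a vs actual 0x2a

BAD = r0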